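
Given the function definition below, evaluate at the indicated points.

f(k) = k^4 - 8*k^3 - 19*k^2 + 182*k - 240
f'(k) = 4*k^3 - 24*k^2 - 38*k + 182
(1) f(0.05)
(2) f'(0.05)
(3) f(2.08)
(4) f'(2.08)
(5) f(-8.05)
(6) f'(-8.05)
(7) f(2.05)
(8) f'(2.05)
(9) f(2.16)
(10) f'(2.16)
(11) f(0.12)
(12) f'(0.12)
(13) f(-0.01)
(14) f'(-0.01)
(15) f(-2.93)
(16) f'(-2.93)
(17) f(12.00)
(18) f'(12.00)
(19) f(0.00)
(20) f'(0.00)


(1) = -230.95
(2) = 180.04
(3) = 3.08
(4) = 35.12
(5) = 5436.30
(6) = -3154.00
(7) = 1.99
(8) = 37.70
(9) = 5.62
(10) = 28.26
(11) = -218.45
(12) = 177.10
(13) = -241.82
(14) = 182.38
(15) = -661.44
(16) = -13.31
(17) = 6120.00
(18) = 3182.00
(19) = -240.00
(20) = 182.00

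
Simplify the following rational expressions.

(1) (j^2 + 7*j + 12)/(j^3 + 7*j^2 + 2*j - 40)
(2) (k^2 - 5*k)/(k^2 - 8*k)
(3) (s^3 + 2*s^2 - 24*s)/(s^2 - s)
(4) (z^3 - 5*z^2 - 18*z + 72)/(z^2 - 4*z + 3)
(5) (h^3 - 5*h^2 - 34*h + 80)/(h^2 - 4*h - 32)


(1) = (j + 3)/(j^2 + 3*j - 10)
(2) = (k - 5)/(k - 8)
(3) = (s^2 + 2*s - 24)/(s - 1)
(4) = (z^2 - 2*z - 24)/(z - 1)
(5) = (h^2 + 3*h - 10)/(h + 4)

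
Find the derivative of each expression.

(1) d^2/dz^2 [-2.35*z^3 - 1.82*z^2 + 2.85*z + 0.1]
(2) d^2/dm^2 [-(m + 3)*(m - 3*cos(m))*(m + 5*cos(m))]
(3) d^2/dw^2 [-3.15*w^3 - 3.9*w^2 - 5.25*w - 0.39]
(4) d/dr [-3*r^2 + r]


(1) = -14.1*z - 3.64
(2) = 2*m^2*cos(m) + 8*m*sin(m) + 6*m*cos(m) - 30*m*cos(2*m) - 6*m + 12*sin(m) - 30*sin(2*m) - 4*cos(m) - 90*cos(2*m) - 6
(3) = -18.9*w - 7.8
(4) = 1 - 6*r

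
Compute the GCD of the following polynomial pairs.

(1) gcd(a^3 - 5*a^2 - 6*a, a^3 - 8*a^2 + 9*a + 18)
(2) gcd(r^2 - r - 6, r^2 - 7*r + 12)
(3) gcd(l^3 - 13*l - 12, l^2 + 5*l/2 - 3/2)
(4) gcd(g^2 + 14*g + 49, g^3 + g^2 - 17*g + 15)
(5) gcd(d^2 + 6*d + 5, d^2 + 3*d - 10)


(1) = gcd(a*(a - 6)*(a + 1), (a - 6)*(a - 3)*(a + 1)) = a^2 - 5*a - 6
(2) = r - 3
(3) = gcd((l - 4)*(l + 1)*(l + 3), (l - 1/2)*(l + 3)) = l + 3
(4) = gcd((g + 7)^2, (g - 3)*(g - 1)*(g + 5)) = 1
(5) = gcd((d + 1)*(d + 5), (d - 2)*(d + 5)) = d + 5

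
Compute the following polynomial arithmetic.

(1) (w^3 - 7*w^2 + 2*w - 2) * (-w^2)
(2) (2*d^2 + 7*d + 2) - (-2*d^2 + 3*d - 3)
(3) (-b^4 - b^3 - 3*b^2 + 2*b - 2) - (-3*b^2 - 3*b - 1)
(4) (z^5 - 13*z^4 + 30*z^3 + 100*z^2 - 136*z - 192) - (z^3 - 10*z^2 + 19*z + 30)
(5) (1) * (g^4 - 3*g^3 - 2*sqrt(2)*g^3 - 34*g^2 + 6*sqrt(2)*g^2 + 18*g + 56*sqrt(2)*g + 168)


(1) = -w^5 + 7*w^4 - 2*w^3 + 2*w^2
(2) = 4*d^2 + 4*d + 5
(3) = -b^4 - b^3 + 5*b - 1
(4) = z^5 - 13*z^4 + 29*z^3 + 110*z^2 - 155*z - 222
(5) = g^4 - 3*g^3 - 2*sqrt(2)*g^3 - 34*g^2 + 6*sqrt(2)*g^2 + 18*g + 56*sqrt(2)*g + 168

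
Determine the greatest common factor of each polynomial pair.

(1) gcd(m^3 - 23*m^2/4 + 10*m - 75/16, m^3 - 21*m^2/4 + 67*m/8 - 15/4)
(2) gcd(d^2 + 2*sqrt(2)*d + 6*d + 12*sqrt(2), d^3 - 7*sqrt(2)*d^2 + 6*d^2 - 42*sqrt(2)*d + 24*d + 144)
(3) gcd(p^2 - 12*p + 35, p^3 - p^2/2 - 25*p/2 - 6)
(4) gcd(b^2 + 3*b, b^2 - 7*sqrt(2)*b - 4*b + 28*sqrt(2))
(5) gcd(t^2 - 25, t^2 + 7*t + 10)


(1) = m^2 - 13*m/4 + 15/8
(2) = gcd((d + 6)*(d + 2*sqrt(2)), (d + 6)*(d - 4*sqrt(2))*(d - 3*sqrt(2))) = d + 6
(3) = gcd((p - 7)*(p - 5), (p - 4)*(p + 1/2)*(p + 3)) = 1
(4) = gcd(b*(b + 3), (b - 4)*(b - 7*sqrt(2))) = 1
(5) = t + 5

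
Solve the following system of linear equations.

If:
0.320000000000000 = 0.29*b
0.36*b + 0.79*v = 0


Then:
b = 1.10
v = -0.50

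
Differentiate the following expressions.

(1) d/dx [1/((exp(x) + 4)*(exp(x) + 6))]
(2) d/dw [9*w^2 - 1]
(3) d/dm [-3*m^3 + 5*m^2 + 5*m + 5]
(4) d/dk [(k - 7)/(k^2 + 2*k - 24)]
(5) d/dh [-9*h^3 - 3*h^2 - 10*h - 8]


(1) = 2*(-exp(x) - 5)*exp(x)/(exp(4*x) + 20*exp(3*x) + 148*exp(2*x) + 480*exp(x) + 576)
(2) = 18*w
(3) = -9*m^2 + 10*m + 5
(4) = (k^2 + 2*k - 2*(k - 7)*(k + 1) - 24)/(k^2 + 2*k - 24)^2
(5) = -27*h^2 - 6*h - 10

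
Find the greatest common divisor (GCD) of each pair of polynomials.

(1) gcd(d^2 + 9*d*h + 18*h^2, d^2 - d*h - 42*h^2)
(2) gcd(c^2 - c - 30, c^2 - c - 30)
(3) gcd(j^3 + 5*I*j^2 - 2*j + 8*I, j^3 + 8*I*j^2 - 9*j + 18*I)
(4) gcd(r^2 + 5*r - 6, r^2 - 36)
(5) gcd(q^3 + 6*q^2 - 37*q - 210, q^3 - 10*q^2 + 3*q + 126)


(1) = gcd((d + 3*h)*(d + 6*h), (d - 7*h)*(d + 6*h)) = d + 6*h
(2) = c^2 - c - 30
(3) = j - I
(4) = gcd((r - 1)*(r + 6), (r - 6)*(r + 6)) = r + 6
(5) = q - 6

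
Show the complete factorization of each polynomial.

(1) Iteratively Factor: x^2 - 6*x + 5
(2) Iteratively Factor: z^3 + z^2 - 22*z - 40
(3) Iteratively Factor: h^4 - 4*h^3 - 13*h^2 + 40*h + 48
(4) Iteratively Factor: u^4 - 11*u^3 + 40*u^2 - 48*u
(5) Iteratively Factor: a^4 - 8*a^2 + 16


(1) = (x - 1)*(x - 5)
(2) = (z + 4)*(z^2 - 3*z - 10) = (z - 5)*(z + 4)*(z + 2)
(3) = (h - 4)*(h^3 - 13*h - 12) = (h - 4)*(h + 1)*(h^2 - h - 12) = (h - 4)*(h + 1)*(h + 3)*(h - 4)
(4) = (u - 3)*(u^3 - 8*u^2 + 16*u) = u*(u - 3)*(u^2 - 8*u + 16) = u*(u - 4)*(u - 3)*(u - 4)
(5) = (a - 2)*(a^3 + 2*a^2 - 4*a - 8) = (a - 2)*(a + 2)*(a^2 - 4) = (a - 2)*(a + 2)^2*(a - 2)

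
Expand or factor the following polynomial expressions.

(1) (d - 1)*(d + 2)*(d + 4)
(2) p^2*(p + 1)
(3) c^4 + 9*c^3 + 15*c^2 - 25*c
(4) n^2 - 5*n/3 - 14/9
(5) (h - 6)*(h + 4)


(1) = d^3 + 5*d^2 + 2*d - 8
(2) = p^3 + p^2
(3) = c*(c - 1)*(c + 5)^2
(4) = (n - 7/3)*(n + 2/3)
(5) = h^2 - 2*h - 24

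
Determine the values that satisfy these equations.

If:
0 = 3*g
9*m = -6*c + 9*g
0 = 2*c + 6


Then:
c = -3
g = 0
m = 2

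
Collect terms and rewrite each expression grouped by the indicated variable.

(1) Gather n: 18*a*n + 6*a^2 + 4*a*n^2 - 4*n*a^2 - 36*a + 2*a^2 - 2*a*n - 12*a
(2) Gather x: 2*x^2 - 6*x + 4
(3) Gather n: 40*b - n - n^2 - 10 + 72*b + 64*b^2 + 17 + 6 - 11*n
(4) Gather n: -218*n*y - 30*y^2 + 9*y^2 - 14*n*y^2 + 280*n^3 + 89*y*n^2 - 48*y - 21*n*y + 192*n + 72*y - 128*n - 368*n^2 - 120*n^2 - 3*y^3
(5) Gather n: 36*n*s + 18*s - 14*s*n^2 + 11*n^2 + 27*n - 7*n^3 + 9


(1) = 8*a^2 + 4*a*n^2 - 48*a + n*(-4*a^2 + 16*a)
(2) = 2*x^2 - 6*x + 4
(3) = 64*b^2 + 112*b - n^2 - 12*n + 13
(4) = 280*n^3 + n^2*(89*y - 488) + n*(-14*y^2 - 239*y + 64) - 3*y^3 - 21*y^2 + 24*y
(5) = -7*n^3 + n^2*(11 - 14*s) + n*(36*s + 27) + 18*s + 9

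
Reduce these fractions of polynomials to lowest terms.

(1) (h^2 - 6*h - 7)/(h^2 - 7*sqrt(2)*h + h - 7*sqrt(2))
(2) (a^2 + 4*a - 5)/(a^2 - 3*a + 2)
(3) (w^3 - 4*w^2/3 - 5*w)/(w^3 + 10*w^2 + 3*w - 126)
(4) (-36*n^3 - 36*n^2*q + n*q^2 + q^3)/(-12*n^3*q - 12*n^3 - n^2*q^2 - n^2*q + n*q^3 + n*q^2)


(1) = (h - 7)/(h - 7*sqrt(2))
(2) = (a + 5)/(a - 2)
(3) = (3*w^2 + 5*w)/(3*w^2 + 39*w + 126)
(4) = (-36*n^3 - 36*n^2*q + n*q^2 + q^3)/(-12*n^3*q - 12*n^3 - n^2*q^2 - n^2*q + n*q^3 + n*q^2)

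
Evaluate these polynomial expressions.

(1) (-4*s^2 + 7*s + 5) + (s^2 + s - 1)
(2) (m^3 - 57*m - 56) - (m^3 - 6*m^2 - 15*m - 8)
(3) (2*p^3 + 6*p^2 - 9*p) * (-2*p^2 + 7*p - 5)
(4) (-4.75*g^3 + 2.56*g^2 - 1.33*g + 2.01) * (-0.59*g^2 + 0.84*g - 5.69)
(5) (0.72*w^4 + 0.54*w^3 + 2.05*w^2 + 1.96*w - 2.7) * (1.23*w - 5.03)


(1) = -3*s^2 + 8*s + 4
(2) = 6*m^2 - 42*m - 48
(3) = -4*p^5 + 2*p^4 + 50*p^3 - 93*p^2 + 45*p
(4) = 2.8025*g^5 - 5.5004*g^4 + 29.9626*g^3 - 16.8695*g^2 + 9.2561*g - 11.4369
(5) = 0.8856*w^5 - 2.9574*w^4 - 0.1947*w^3 - 7.9007*w^2 - 13.1798*w + 13.581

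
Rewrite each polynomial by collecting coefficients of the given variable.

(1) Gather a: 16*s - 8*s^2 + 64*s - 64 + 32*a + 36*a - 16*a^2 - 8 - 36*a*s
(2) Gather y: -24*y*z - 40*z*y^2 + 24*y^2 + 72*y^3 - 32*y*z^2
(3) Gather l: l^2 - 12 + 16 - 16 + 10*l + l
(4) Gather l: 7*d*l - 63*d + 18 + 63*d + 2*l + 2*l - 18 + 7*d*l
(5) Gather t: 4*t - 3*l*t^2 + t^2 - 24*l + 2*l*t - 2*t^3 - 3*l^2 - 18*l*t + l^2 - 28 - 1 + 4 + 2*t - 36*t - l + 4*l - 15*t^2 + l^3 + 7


(1) = -16*a^2 + a*(68 - 36*s) - 8*s^2 + 80*s - 72
(2) = 72*y^3 + y^2*(24 - 40*z) + y*(-32*z^2 - 24*z)
(3) = l^2 + 11*l - 12
(4) = l*(14*d + 4)
(5) = l^3 - 2*l^2 - 21*l - 2*t^3 + t^2*(-3*l - 14) + t*(-16*l - 30) - 18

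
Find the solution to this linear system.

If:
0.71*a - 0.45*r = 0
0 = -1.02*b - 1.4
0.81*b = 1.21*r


Then:
a = -0.58
b = -1.37
r = -0.92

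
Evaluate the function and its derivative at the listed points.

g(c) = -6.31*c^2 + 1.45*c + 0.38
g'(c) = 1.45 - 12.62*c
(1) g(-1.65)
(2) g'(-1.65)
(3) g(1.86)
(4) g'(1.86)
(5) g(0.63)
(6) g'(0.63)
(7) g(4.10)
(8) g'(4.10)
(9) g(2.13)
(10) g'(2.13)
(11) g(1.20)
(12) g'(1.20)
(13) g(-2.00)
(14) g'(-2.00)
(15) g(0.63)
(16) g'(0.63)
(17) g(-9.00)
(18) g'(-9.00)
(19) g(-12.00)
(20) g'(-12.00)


(1) = -19.19
(2) = 22.27
(3) = -18.75
(4) = -22.02
(5) = -1.21
(6) = -6.50
(7) = -99.75
(8) = -50.29
(9) = -25.16
(10) = -25.43
(11) = -6.97
(12) = -13.69
(13) = -27.76
(14) = 26.69
(15) = -1.21
(16) = -6.50
(17) = -523.78
(18) = 115.03
(19) = -925.66
(20) = 152.89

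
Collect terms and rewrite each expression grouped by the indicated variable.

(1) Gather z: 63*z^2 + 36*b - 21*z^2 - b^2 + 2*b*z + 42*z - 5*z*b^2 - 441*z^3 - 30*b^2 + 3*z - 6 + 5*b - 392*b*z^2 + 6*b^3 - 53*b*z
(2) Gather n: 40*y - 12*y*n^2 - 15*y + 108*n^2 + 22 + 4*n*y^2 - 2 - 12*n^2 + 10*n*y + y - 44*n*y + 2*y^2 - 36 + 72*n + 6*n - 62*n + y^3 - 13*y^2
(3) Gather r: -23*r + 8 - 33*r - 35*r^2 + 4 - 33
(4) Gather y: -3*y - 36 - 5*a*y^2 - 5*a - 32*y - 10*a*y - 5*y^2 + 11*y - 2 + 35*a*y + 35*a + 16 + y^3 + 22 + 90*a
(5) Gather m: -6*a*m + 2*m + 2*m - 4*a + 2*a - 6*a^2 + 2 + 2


(1) = 6*b^3 - 31*b^2 + 41*b - 441*z^3 + z^2*(42 - 392*b) + z*(-5*b^2 - 51*b + 45) - 6
(2) = n^2*(96 - 12*y) + n*(4*y^2 - 34*y + 16) + y^3 - 11*y^2 + 26*y - 16
(3) = -35*r^2 - 56*r - 21
(4) = 120*a + y^3 + y^2*(-5*a - 5) + y*(25*a - 24)
(5) = -6*a^2 - 2*a + m*(4 - 6*a) + 4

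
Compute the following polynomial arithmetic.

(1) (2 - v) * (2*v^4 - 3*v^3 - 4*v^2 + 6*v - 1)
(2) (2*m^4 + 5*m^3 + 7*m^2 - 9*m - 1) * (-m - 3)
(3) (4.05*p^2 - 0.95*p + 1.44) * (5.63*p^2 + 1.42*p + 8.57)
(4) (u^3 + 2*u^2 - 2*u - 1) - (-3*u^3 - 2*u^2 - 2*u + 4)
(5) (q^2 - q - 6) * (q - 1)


(1) = -2*v^5 + 7*v^4 - 2*v^3 - 14*v^2 + 13*v - 2
(2) = -2*m^5 - 11*m^4 - 22*m^3 - 12*m^2 + 28*m + 3
(3) = 22.8015*p^4 + 0.4025*p^3 + 41.4667*p^2 - 6.0967*p + 12.3408
(4) = 4*u^3 + 4*u^2 - 5
(5) = q^3 - 2*q^2 - 5*q + 6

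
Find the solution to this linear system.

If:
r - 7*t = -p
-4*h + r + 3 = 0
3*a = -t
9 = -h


Then:
a = -t/3
h = -9
p = 7*t + 39
r = -39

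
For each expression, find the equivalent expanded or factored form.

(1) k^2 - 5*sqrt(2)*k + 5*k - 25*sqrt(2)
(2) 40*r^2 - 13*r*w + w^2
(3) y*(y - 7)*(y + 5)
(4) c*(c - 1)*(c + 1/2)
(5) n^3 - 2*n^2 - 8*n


(1) = (k + 5)*(k - 5*sqrt(2))
(2) = (-8*r + w)*(-5*r + w)
(3) = y^3 - 2*y^2 - 35*y
(4) = c^3 - c^2/2 - c/2
(5) = n*(n - 4)*(n + 2)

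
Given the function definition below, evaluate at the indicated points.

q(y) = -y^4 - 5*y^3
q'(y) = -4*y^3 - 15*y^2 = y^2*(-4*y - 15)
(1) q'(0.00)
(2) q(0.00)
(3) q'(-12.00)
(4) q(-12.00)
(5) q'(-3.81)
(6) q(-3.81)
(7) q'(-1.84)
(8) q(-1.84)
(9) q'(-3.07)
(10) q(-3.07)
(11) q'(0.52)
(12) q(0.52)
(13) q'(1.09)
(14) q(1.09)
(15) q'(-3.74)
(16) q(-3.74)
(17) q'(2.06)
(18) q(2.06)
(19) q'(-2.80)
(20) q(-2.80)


(1) = 0.00
(2) = 0.00
(3) = 4752.00
(4) = -12096.00
(5) = 3.48
(6) = 65.81
(7) = -25.87
(8) = 19.69
(9) = -25.64
(10) = 55.84
(11) = -4.62
(12) = -0.78
(13) = -23.00
(14) = -7.89
(15) = -0.56
(16) = 65.92
(17) = -98.62
(18) = -61.72
(19) = -29.79
(20) = 48.29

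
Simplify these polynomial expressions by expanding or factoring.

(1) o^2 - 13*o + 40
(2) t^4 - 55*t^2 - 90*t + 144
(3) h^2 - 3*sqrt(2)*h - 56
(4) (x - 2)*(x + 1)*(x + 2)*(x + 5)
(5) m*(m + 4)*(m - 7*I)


(1) = (o - 8)*(o - 5)
(2) = (t - 8)*(t - 1)*(t + 3)*(t + 6)
(3) = (h - 7*sqrt(2))*(h + 4*sqrt(2))
(4) = x^4 + 6*x^3 + x^2 - 24*x - 20
(5) = m^3 + 4*m^2 - 7*I*m^2 - 28*I*m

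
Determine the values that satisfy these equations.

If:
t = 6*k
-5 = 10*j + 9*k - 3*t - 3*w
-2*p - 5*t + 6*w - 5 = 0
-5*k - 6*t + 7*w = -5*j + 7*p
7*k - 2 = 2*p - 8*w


Then:
j = -5113/11990
k = -135/1199
p = 2249/2398
t = -810/1199
w = 699/1199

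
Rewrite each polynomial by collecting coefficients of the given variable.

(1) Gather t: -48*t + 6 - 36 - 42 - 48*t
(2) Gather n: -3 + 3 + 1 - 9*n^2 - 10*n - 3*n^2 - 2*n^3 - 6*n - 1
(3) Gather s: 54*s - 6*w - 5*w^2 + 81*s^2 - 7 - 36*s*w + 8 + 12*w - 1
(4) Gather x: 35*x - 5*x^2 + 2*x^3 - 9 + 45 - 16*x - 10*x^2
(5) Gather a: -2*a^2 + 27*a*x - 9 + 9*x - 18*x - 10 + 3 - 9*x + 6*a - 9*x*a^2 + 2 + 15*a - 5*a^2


(1) = -96*t - 72
(2) = -2*n^3 - 12*n^2 - 16*n
(3) = 81*s^2 + s*(54 - 36*w) - 5*w^2 + 6*w
(4) = 2*x^3 - 15*x^2 + 19*x + 36
(5) = a^2*(-9*x - 7) + a*(27*x + 21) - 18*x - 14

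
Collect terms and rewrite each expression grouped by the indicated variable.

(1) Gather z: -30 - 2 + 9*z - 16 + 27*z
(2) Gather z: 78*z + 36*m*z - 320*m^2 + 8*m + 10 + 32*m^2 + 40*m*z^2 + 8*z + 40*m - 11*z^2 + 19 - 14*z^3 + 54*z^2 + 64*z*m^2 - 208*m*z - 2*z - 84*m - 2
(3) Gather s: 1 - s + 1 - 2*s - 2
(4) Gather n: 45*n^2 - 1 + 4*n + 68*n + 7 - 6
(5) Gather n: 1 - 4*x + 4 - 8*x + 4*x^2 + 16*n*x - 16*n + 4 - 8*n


(1) = 36*z - 48
(2) = -288*m^2 - 36*m - 14*z^3 + z^2*(40*m + 43) + z*(64*m^2 - 172*m + 84) + 27
(3) = -3*s
(4) = 45*n^2 + 72*n
(5) = n*(16*x - 24) + 4*x^2 - 12*x + 9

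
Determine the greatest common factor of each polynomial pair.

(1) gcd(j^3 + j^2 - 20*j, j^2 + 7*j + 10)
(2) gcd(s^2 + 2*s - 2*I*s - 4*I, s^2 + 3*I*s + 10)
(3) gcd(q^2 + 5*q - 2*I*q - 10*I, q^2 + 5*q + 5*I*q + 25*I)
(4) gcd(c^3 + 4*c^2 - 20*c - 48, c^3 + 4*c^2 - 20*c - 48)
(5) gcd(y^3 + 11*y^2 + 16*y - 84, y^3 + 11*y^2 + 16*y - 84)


(1) = gcd(j*(j - 4)*(j + 5), (j + 2)*(j + 5)) = j + 5
(2) = gcd((s + 2)*(s - 2*I), (s - 2*I)*(s + 5*I)) = s - 2*I
(3) = gcd((q + 5)*(q - 2*I), (q + 5)*(q + 5*I)) = q + 5
(4) = gcd((c - 4)*(c + 2)*(c + 6), (c - 4)*(c + 2)*(c + 6)) = c^3 + 4*c^2 - 20*c - 48
(5) = y^3 + 11*y^2 + 16*y - 84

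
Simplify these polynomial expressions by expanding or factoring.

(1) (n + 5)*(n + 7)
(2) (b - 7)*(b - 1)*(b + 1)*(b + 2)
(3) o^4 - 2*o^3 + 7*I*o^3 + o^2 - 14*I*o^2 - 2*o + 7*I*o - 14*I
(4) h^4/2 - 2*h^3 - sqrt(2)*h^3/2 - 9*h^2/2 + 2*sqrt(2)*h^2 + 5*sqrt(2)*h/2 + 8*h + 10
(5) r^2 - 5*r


(1) = n^2 + 12*n + 35
(2) = b^4 - 5*b^3 - 15*b^2 + 5*b + 14
(3) = (o - 2)*(o - I)*(o + I)*(o + 7*I)
(4) = (h/2 + 1/2)*(h - 5)*(h - 2*sqrt(2))*(h + sqrt(2))
(5) = r*(r - 5)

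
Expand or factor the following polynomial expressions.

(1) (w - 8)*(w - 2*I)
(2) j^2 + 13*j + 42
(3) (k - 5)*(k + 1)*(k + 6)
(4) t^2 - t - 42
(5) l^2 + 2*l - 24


(1) = w^2 - 8*w - 2*I*w + 16*I
(2) = (j + 6)*(j + 7)
(3) = k^3 + 2*k^2 - 29*k - 30
(4) = (t - 7)*(t + 6)
(5) = (l - 4)*(l + 6)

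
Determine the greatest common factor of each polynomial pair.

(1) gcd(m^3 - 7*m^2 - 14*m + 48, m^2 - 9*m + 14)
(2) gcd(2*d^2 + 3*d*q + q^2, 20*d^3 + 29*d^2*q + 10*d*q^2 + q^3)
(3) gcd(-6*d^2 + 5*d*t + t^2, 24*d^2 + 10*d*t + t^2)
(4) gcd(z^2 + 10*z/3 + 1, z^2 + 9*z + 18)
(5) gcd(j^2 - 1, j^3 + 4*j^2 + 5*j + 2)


(1) = m - 2
(2) = d + q
(3) = 6*d + t
(4) = z + 3
(5) = gcd((j - 1)*(j + 1), (j + 1)^2*(j + 2)) = j + 1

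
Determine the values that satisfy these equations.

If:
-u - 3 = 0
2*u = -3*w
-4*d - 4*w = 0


Then:
d = -2
u = -3
w = 2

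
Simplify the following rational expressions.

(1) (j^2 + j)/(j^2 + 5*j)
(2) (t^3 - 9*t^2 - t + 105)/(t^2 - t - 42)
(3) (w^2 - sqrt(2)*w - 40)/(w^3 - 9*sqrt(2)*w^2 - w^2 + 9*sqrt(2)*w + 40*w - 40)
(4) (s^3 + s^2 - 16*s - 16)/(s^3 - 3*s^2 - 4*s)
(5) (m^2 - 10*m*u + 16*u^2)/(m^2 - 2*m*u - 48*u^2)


(1) = (j + 1)/(j + 5)
(2) = (t^2 - 2*t - 15)/(t + 6)
(3) = (w + 4*sqrt(2))/(w^2 + w*(-4*sqrt(2) - 1) + 4*sqrt(2))
(4) = (s + 4)/s
(5) = (m - 2*u)/(m + 6*u)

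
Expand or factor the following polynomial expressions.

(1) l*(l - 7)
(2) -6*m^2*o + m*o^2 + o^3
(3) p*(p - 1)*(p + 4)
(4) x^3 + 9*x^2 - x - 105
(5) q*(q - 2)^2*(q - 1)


(1) = l^2 - 7*l
(2) = o*(-2*m + o)*(3*m + o)
(3) = p^3 + 3*p^2 - 4*p
(4) = (x - 3)*(x + 5)*(x + 7)
(5) = q^4 - 5*q^3 + 8*q^2 - 4*q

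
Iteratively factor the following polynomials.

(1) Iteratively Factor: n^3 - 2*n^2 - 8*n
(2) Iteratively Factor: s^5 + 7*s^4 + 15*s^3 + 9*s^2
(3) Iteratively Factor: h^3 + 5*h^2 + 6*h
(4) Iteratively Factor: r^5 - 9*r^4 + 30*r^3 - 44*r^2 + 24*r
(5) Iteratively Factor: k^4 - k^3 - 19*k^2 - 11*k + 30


(1) = (n + 2)*(n^2 - 4*n) = n*(n + 2)*(n - 4)
(2) = (s + 3)*(s^4 + 4*s^3 + 3*s^2) = s*(s + 3)*(s^3 + 4*s^2 + 3*s) = s^2*(s + 3)*(s^2 + 4*s + 3) = s^2*(s + 3)^2*(s + 1)
(3) = (h + 3)*(h^2 + 2*h) = h*(h + 3)*(h + 2)
(4) = (r)*(r^4 - 9*r^3 + 30*r^2 - 44*r + 24) = r*(r - 3)*(r^3 - 6*r^2 + 12*r - 8) = r*(r - 3)*(r - 2)*(r^2 - 4*r + 4) = r*(r - 3)*(r - 2)^2*(r - 2)
(5) = (k - 1)*(k^3 - 19*k - 30) = (k - 5)*(k - 1)*(k^2 + 5*k + 6) = (k - 5)*(k - 1)*(k + 3)*(k + 2)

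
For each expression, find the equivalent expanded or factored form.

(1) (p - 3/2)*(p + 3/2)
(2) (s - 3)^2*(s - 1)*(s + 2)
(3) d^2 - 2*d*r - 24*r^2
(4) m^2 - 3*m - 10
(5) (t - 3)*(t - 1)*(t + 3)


(1) = p^2 - 9/4
(2) = s^4 - 5*s^3 + s^2 + 21*s - 18
(3) = (d - 6*r)*(d + 4*r)
(4) = (m - 5)*(m + 2)
(5) = t^3 - t^2 - 9*t + 9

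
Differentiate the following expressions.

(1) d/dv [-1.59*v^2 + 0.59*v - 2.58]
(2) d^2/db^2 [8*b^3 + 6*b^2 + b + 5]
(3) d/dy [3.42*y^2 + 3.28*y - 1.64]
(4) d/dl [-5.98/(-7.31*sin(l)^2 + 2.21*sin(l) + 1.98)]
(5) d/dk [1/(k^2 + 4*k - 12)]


(1) = 0.59 - 3.18*v
(2) = 48*b + 12
(3) = 6.84*y + 3.28
(4) = (13.2158 - 87.4276*sin(l))*cos(l)/(-7.31*sin(l)^2 + 2.21*sin(l) + 1.98)^2
(5) = 2*(-k - 2)/(k^2 + 4*k - 12)^2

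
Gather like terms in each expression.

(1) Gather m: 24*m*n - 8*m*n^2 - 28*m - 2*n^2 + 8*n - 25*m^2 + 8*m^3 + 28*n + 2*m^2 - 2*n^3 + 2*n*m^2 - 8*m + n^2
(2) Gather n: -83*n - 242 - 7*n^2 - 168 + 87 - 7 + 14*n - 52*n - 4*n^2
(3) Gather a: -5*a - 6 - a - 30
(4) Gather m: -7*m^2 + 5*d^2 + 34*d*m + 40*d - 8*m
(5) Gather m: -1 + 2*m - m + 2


(1) = 8*m^3 + m^2*(2*n - 23) + m*(-8*n^2 + 24*n - 36) - 2*n^3 - n^2 + 36*n
(2) = -11*n^2 - 121*n - 330
(3) = -6*a - 36
(4) = 5*d^2 + 40*d - 7*m^2 + m*(34*d - 8)
(5) = m + 1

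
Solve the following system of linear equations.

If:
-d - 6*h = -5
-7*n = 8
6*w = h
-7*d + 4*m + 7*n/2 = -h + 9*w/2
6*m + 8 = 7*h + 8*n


Then:
d = -5711/3941
h = 4236/3941
m = -6318/3941
n = -8/7
w = 706/3941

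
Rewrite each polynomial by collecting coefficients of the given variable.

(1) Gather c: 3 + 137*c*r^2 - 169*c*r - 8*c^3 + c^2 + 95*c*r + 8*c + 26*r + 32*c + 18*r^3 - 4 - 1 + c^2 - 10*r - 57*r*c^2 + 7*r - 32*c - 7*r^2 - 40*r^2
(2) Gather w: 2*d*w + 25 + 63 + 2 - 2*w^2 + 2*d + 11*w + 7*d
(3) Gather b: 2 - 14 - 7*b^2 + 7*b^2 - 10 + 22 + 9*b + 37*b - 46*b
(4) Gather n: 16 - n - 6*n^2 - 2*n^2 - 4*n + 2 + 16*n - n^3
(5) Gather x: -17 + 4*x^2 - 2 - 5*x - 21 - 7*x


(1) = -8*c^3 + c^2*(2 - 57*r) + c*(137*r^2 - 74*r + 8) + 18*r^3 - 47*r^2 + 23*r - 2
(2) = 9*d - 2*w^2 + w*(2*d + 11) + 90
(3) = 0
(4) = -n^3 - 8*n^2 + 11*n + 18
(5) = 4*x^2 - 12*x - 40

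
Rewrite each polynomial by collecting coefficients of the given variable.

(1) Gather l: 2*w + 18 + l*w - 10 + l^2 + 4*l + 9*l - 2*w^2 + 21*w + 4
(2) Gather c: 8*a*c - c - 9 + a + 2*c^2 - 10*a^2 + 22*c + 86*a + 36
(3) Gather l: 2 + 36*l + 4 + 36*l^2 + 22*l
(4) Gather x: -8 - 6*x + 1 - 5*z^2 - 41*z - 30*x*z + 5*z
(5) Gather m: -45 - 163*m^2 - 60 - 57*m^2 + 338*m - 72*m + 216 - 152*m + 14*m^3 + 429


(1) = l^2 + l*(w + 13) - 2*w^2 + 23*w + 12
(2) = -10*a^2 + 87*a + 2*c^2 + c*(8*a + 21) + 27
(3) = 36*l^2 + 58*l + 6
(4) = x*(-30*z - 6) - 5*z^2 - 36*z - 7
(5) = 14*m^3 - 220*m^2 + 114*m + 540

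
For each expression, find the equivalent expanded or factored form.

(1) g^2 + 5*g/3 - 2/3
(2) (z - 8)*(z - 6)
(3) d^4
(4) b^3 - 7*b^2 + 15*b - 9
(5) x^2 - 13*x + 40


(1) = (g - 1/3)*(g + 2)
(2) = z^2 - 14*z + 48
(3) = d^4
(4) = (b - 3)^2*(b - 1)
(5) = (x - 8)*(x - 5)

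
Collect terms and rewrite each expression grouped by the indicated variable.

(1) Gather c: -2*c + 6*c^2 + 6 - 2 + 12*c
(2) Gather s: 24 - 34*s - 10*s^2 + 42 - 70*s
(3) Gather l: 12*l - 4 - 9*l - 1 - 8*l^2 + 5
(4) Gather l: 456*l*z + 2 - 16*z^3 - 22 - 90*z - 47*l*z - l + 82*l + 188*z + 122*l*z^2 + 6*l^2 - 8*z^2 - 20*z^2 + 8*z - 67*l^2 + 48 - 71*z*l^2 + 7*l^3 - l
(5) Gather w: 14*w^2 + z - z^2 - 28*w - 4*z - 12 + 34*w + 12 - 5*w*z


(1) = 6*c^2 + 10*c + 4
(2) = -10*s^2 - 104*s + 66
(3) = -8*l^2 + 3*l
(4) = 7*l^3 + l^2*(-71*z - 61) + l*(122*z^2 + 409*z + 80) - 16*z^3 - 28*z^2 + 106*z + 28
(5) = 14*w^2 + w*(6 - 5*z) - z^2 - 3*z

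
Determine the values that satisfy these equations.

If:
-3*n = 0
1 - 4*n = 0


Then:
No Solution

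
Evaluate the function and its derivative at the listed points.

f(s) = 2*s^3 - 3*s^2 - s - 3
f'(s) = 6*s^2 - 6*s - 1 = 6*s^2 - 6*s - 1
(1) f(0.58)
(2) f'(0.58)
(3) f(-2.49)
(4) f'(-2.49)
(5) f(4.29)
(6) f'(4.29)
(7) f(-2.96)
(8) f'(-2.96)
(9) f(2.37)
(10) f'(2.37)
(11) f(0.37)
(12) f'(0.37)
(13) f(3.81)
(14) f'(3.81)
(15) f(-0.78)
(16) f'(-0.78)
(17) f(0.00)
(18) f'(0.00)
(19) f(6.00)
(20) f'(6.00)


(1) = -4.20
(2) = -2.46
(3) = -49.99
(4) = 51.14
(5) = 95.40
(6) = 83.68
(7) = -78.19
(8) = 69.33
(9) = 4.40
(10) = 18.48
(11) = -3.68
(12) = -2.40
(13) = 60.25
(14) = 63.24
(15) = -4.99
(16) = 7.33
(17) = -3.00
(18) = -1.00
(19) = 315.00
(20) = 179.00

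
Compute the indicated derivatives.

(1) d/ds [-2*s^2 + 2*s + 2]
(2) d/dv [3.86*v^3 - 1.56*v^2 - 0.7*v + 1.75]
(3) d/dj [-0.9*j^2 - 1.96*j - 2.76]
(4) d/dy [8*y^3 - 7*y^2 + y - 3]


(1) = 2 - 4*s
(2) = 11.58*v^2 - 3.12*v - 0.7
(3) = -1.8*j - 1.96
(4) = 24*y^2 - 14*y + 1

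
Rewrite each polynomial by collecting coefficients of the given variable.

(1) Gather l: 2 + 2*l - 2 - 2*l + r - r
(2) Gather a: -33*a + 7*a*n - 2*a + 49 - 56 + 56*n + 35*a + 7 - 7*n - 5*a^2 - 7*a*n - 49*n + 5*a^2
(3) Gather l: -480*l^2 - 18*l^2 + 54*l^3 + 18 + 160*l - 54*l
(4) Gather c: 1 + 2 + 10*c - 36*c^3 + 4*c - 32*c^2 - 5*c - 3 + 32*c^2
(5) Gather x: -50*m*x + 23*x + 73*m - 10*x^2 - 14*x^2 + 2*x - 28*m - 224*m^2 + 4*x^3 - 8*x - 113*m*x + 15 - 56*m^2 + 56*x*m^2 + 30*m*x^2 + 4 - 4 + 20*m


(1) = 0
(2) = 0
(3) = 54*l^3 - 498*l^2 + 106*l + 18
(4) = -36*c^3 + 9*c
(5) = -280*m^2 + 65*m + 4*x^3 + x^2*(30*m - 24) + x*(56*m^2 - 163*m + 17) + 15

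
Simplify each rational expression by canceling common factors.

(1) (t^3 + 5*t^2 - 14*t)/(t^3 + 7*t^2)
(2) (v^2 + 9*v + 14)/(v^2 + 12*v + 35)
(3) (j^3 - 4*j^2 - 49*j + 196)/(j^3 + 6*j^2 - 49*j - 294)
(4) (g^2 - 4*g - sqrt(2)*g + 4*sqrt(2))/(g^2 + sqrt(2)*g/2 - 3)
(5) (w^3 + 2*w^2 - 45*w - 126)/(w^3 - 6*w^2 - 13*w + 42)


(1) = (t - 2)/t
(2) = (v + 2)/(v + 5)
(3) = (j - 4)/(j + 6)
(4) = (2*g - 8)/(2*g + 3*sqrt(2))
(5) = (w + 6)/(w - 2)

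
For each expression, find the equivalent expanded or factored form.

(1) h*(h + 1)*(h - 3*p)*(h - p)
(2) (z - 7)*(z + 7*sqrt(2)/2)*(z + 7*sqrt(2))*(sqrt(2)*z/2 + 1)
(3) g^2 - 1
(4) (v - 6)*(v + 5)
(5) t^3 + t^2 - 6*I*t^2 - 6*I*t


(1) = h^4 - 4*h^3*p + h^3 + 3*h^2*p^2 - 4*h^2*p + 3*h*p^2
(2) = sqrt(2)*z^4/2 - 7*sqrt(2)*z^3/2 + 23*z^3/2 - 161*z^2/2 + 35*sqrt(2)*z^2 - 245*sqrt(2)*z + 49*z - 343
(3) = (g - 1)*(g + 1)
(4) = v^2 - v - 30
(5) = t*(t + 1)*(t - 6*I)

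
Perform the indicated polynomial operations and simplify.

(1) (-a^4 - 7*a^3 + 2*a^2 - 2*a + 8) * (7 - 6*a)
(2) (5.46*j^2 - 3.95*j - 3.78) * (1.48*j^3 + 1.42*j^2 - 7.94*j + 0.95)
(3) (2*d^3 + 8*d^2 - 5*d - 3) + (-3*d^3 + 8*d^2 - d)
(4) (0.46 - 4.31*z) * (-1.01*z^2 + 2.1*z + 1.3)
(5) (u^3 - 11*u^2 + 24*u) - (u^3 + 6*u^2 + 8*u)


(1) = 6*a^5 + 35*a^4 - 61*a^3 + 26*a^2 - 62*a + 56
(2) = 8.0808*j^5 + 1.9072*j^4 - 54.5558*j^3 + 31.1824*j^2 + 26.2607*j - 3.591
(3) = -d^3 + 16*d^2 - 6*d - 3
(4) = 4.3531*z^3 - 9.5156*z^2 - 4.637*z + 0.598
(5) = -17*u^2 + 16*u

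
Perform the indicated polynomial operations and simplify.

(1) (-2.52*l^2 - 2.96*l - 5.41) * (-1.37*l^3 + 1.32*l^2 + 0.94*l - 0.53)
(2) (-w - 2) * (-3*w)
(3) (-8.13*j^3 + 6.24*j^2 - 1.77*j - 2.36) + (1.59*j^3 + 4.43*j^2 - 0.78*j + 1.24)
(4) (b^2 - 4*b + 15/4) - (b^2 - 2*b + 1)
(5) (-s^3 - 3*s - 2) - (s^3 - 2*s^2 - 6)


(1) = 3.4524*l^5 + 0.7288*l^4 + 1.1357*l^3 - 8.588*l^2 - 3.5166*l + 2.8673
(2) = 3*w^2 + 6*w
(3) = -6.54*j^3 + 10.67*j^2 - 2.55*j - 1.12
(4) = 11/4 - 2*b
(5) = -2*s^3 + 2*s^2 - 3*s + 4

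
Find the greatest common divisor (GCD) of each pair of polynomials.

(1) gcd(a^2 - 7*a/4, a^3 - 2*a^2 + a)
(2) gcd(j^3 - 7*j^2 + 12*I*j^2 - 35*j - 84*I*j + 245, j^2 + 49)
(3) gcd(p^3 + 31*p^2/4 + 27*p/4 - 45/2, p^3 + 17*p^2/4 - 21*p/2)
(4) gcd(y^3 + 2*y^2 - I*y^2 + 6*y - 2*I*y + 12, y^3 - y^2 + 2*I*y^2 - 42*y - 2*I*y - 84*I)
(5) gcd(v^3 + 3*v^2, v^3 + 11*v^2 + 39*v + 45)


(1) = a
(2) = gcd((j - 7)*(j + 5*I)*(j + 7*I), (j - 7*I)*(j + 7*I)) = j + 7*I
(3) = gcd((p - 5/4)*(p + 3)*(p + 6), p*(p - 7/4)*(p + 6)) = p + 6
(4) = gcd((y + 2)*(y - 3*I)*(y + 2*I), (y - 7)*(y + 6)*(y + 2*I)) = y + 2*I
(5) = gcd(v^2*(v + 3), (v + 3)^2*(v + 5)) = v + 3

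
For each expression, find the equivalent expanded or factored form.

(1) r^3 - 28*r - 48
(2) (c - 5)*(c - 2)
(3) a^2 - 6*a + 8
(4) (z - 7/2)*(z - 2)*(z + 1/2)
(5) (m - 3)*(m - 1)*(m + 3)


(1) = (r - 6)*(r + 2)*(r + 4)
(2) = c^2 - 7*c + 10
(3) = (a - 4)*(a - 2)
(4) = z^3 - 5*z^2 + 17*z/4 + 7/2
(5) = m^3 - m^2 - 9*m + 9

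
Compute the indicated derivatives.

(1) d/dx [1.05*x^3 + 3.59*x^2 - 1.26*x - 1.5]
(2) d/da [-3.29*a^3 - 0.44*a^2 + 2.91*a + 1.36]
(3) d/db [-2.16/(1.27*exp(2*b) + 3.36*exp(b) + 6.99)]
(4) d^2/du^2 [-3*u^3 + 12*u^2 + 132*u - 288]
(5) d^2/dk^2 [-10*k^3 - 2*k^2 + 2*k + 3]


(1) = 3.15*x^2 + 7.18*x - 1.26
(2) = -9.87*a^2 - 0.88*a + 2.91
(3) = (5.4864*exp(b) + 7.2576)*exp(b)/(1.27*exp(2*b) + 3.36*exp(b) + 6.99)^2
(4) = 24 - 18*u
(5) = -60*k - 4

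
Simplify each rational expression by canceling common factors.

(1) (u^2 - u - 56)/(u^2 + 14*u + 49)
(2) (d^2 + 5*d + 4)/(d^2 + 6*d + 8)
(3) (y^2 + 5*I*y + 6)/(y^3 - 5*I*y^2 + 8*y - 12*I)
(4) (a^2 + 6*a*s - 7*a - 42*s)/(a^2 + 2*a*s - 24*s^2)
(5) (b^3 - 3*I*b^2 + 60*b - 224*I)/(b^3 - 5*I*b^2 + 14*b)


(1) = (u - 8)/(u + 7)
(2) = (d + 1)/(d + 2)
(3) = (y + 6*I)/(y^2 - 4*I*y + 12)
(4) = (7 - a)/(-a + 4*s)
(5) = (b^2 + 4*I*b + 32)/(b^2 + 2*I*b)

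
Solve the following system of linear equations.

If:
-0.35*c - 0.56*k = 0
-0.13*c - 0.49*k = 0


Then:
c = 0.00
k = 0.00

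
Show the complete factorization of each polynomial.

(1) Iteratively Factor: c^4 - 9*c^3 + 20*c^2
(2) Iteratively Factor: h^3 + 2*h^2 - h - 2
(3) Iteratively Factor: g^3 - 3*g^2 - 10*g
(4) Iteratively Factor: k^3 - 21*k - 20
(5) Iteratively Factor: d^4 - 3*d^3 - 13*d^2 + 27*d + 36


(1) = (c - 5)*(c^3 - 4*c^2) = (c - 5)*(c - 4)*(c^2) = c*(c - 5)*(c - 4)*(c)
(2) = (h - 1)*(h^2 + 3*h + 2) = (h - 1)*(h + 1)*(h + 2)
(3) = (g - 5)*(g^2 + 2*g) = g*(g - 5)*(g + 2)
(4) = (k + 4)*(k^2 - 4*k - 5) = (k - 5)*(k + 4)*(k + 1)
(5) = (d + 3)*(d^3 - 6*d^2 + 5*d + 12) = (d - 3)*(d + 3)*(d^2 - 3*d - 4) = (d - 3)*(d + 1)*(d + 3)*(d - 4)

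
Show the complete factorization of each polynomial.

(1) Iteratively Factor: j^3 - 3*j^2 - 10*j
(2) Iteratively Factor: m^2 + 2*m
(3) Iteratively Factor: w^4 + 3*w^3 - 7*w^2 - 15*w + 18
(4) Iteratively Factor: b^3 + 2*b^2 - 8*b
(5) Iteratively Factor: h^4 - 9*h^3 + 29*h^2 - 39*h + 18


(1) = (j - 5)*(j^2 + 2*j) = (j - 5)*(j + 2)*(j)
(2) = (m)*(m + 2)
(3) = (w + 3)*(w^3 - 7*w + 6) = (w - 2)*(w + 3)*(w^2 + 2*w - 3) = (w - 2)*(w - 1)*(w + 3)*(w + 3)
(4) = (b)*(b^2 + 2*b - 8) = b*(b + 4)*(b - 2)
(5) = (h - 3)*(h^3 - 6*h^2 + 11*h - 6) = (h - 3)*(h - 1)*(h^2 - 5*h + 6) = (h - 3)*(h - 2)*(h - 1)*(h - 3)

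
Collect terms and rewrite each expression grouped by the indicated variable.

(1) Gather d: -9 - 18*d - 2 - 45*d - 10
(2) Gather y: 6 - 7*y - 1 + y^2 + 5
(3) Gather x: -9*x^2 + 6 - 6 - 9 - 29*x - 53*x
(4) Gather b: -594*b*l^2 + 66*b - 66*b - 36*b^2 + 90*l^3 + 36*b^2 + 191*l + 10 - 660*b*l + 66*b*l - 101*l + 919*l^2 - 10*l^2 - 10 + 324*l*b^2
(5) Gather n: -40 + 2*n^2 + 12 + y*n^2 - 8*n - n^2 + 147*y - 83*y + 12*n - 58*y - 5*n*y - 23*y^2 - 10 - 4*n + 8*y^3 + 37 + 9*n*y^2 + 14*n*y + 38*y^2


(1) = -63*d - 21
(2) = y^2 - 7*y + 10
(3) = -9*x^2 - 82*x - 9
(4) = 324*b^2*l + b*(-594*l^2 - 594*l) + 90*l^3 + 909*l^2 + 90*l
(5) = n^2*(y + 1) + n*(9*y^2 + 9*y) + 8*y^3 + 15*y^2 + 6*y - 1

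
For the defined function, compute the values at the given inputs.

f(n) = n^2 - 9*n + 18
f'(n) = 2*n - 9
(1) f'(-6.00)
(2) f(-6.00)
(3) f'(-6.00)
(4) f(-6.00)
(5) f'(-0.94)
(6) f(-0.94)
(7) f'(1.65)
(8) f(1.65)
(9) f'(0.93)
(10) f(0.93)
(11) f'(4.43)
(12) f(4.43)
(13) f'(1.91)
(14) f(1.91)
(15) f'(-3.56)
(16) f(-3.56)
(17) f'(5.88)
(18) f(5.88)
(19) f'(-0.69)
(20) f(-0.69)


(1) = -21.00
(2) = 108.00
(3) = -21.00
(4) = 108.00
(5) = -10.88
(6) = 27.34
(7) = -5.70
(8) = 5.87
(9) = -7.14
(10) = 10.49
(11) = -0.14
(12) = -2.25
(13) = -5.18
(14) = 4.46
(15) = -16.12
(16) = 62.71
(17) = 2.76
(18) = -0.35
(19) = -10.38
(20) = 24.69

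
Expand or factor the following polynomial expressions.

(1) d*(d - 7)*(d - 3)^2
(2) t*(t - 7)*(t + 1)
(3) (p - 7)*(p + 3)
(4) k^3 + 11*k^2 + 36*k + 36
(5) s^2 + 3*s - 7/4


(1) = d^4 - 13*d^3 + 51*d^2 - 63*d
(2) = t^3 - 6*t^2 - 7*t
(3) = p^2 - 4*p - 21
(4) = (k + 2)*(k + 3)*(k + 6)
(5) = (s - 1/2)*(s + 7/2)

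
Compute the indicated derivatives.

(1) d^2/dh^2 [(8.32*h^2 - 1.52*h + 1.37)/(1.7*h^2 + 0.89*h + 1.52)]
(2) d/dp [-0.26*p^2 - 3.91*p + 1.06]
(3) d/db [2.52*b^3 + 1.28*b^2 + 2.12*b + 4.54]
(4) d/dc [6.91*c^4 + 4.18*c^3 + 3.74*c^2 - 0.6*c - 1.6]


(1) = (-33.96192*h^3 - 105.23748*h^2 + 36.00294*h + 37.647762)/(4.913*h^6 + 7.7163*h^5 + 17.21811*h^4 + 14.503529*h^3 + 15.395016*h^2 + 6.168768*h + 3.511808)
(2) = -0.52*p - 3.91
(3) = 7.56*b^2 + 2.56*b + 2.12
(4) = 27.64*c^3 + 12.54*c^2 + 7.48*c - 0.6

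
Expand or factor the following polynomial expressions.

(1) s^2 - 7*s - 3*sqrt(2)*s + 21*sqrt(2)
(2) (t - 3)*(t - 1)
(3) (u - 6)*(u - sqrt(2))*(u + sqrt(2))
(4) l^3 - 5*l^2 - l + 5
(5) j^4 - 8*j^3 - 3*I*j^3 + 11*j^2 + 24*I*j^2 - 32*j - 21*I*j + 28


(1) = (s - 7)*(s - 3*sqrt(2))
(2) = t^2 - 4*t + 3
(3) = u^3 - 6*u^2 - 2*u + 12
(4) = (l - 5)*(l - 1)*(l + 1)
(5) = (j - 7)*(j - 1)*(j - 4*I)*(j + I)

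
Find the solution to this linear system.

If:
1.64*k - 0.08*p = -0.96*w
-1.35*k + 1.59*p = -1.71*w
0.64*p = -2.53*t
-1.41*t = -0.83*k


Then:
k = 0.00
p = 0.00
t = 0.00
w = 0.00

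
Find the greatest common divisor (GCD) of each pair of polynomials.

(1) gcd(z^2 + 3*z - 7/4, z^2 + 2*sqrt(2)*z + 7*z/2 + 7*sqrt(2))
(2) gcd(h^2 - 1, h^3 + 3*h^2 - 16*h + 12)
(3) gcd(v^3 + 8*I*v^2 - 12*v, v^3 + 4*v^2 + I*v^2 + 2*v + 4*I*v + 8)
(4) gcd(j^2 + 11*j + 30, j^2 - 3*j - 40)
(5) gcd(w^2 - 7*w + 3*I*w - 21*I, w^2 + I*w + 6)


(1) = z + 7/2
(2) = gcd((h - 1)*(h + 1), (h - 2)*(h - 1)*(h + 6)) = h - 1
(3) = gcd(v*(v + 2*I)*(v + 6*I), (v + 4)*(v - I)*(v + 2*I)) = v + 2*I
(4) = j + 5
(5) = gcd((w - 7)*(w + 3*I), (w - 2*I)*(w + 3*I)) = w + 3*I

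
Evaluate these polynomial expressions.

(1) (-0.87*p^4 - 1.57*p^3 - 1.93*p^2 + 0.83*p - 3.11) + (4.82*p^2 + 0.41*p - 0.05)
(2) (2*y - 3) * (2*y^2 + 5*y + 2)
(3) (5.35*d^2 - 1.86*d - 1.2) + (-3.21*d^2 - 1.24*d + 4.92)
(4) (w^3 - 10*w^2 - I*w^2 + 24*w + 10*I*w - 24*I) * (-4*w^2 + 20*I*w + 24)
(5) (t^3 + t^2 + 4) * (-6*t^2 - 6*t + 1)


(1) = -0.87*p^4 - 1.57*p^3 + 2.89*p^2 + 1.24*p - 3.16
(2) = 4*y^3 + 4*y^2 - 11*y - 6
(3) = 2.14*d^2 - 3.1*d + 3.72
(4) = -4*w^5 + 40*w^4 + 24*I*w^4 - 52*w^3 - 240*I*w^3 - 440*w^2 + 552*I*w^2 + 1056*w + 240*I*w - 576*I
(5) = -6*t^5 - 12*t^4 - 5*t^3 - 23*t^2 - 24*t + 4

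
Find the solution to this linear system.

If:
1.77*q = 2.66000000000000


Then:
q = 1.50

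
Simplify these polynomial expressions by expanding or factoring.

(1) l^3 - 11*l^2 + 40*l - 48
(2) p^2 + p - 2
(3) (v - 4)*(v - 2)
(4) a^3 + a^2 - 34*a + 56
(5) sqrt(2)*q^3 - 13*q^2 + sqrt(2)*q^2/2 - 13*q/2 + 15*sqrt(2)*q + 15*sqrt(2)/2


(1) = (l - 4)^2*(l - 3)
(2) = (p - 1)*(p + 2)
(3) = v^2 - 6*v + 8
(4) = (a - 4)*(a - 2)*(a + 7)
(5) = (q - 5*sqrt(2))*(q - 3*sqrt(2)/2)*(sqrt(2)*q + sqrt(2)/2)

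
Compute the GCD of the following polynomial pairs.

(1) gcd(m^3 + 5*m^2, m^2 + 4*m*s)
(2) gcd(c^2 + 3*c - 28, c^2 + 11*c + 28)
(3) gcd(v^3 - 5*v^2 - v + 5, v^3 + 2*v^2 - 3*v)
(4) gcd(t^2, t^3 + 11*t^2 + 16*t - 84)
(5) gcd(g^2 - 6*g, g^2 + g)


(1) = m
(2) = c + 7
(3) = v - 1
(4) = 1
(5) = g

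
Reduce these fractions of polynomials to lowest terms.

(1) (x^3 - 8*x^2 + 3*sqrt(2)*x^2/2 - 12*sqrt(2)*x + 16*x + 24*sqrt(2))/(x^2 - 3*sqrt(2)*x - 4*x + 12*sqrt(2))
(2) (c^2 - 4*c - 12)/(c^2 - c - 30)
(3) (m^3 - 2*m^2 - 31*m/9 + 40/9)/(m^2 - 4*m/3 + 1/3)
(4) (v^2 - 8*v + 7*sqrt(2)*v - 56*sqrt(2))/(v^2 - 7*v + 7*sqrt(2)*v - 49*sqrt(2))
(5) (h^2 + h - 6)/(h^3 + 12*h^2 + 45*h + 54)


(1) = (2*x^2 + x*(-8 + 3*sqrt(2)) - 12*sqrt(2))/(2*x - 6*sqrt(2))
(2) = (c + 2)/(c + 5)
(3) = (9*m^2 - 9*m - 40)/(9*m - 3)
(4) = (v - 8)/(v - 7)
(5) = (h - 2)/(h^2 + 9*h + 18)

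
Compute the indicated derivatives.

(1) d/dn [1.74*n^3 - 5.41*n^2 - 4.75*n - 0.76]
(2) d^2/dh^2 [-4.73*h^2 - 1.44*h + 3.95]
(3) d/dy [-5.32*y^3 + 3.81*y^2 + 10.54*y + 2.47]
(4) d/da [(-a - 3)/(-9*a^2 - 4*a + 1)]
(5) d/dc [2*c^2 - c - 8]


(1) = 5.22*n^2 - 10.82*n - 4.75
(2) = -9.46000000000000
(3) = -15.96*y^2 + 7.62*y + 10.54
(4) = (9*a^2 + 4*a - 2*(a + 3)*(9*a + 2) - 1)/(9*a^2 + 4*a - 1)^2
(5) = 4*c - 1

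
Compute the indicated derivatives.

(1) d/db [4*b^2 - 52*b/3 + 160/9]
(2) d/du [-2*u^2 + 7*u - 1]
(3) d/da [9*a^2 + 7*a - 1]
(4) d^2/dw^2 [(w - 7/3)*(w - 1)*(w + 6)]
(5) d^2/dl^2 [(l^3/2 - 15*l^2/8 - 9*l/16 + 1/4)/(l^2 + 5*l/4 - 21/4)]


(1) = 8*b - 52/3
(2) = 7 - 4*u
(3) = 18*a + 7
(4) = 6*w + 16/3
(5) = (1328*l^3 - 9888*l^2 + 8556*l - 13739)/(2*(64*l^6 + 240*l^5 - 708*l^4 - 2395*l^3 + 3717*l^2 + 6615*l - 9261))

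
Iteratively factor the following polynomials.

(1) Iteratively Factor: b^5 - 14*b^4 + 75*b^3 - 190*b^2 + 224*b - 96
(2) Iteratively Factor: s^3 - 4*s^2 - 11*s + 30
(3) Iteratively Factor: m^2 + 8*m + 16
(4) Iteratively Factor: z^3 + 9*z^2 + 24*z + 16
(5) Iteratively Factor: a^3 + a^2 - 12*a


(1) = (b - 4)*(b^4 - 10*b^3 + 35*b^2 - 50*b + 24) = (b - 4)*(b - 1)*(b^3 - 9*b^2 + 26*b - 24) = (b - 4)*(b - 3)*(b - 1)*(b^2 - 6*b + 8) = (b - 4)*(b - 3)*(b - 2)*(b - 1)*(b - 4)
(2) = (s - 2)*(s^2 - 2*s - 15) = (s - 5)*(s - 2)*(s + 3)
(3) = (m + 4)*(m + 4)
(4) = (z + 4)*(z^2 + 5*z + 4) = (z + 4)^2*(z + 1)
(5) = (a - 3)*(a^2 + 4*a) = a*(a - 3)*(a + 4)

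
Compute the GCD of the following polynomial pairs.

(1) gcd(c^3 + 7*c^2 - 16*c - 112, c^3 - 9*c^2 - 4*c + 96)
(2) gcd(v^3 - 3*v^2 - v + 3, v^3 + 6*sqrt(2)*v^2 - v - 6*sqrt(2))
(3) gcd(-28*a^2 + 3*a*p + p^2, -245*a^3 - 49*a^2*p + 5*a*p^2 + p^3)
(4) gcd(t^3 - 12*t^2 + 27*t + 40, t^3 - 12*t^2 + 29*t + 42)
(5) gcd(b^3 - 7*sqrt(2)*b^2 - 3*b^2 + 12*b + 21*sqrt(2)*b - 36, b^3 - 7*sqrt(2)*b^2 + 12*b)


(1) = c - 4
(2) = gcd((v - 3)*(v - 1)*(v + 1), (v - 1)*(v + 1)*(v + 6*sqrt(2))) = v^2 - 1
(3) = gcd((-4*a + p)*(7*a + p), (-7*a + p)*(5*a + p)*(7*a + p)) = 7*a + p
(4) = t + 1
(5) = b^2 - 7*sqrt(2)*b + 12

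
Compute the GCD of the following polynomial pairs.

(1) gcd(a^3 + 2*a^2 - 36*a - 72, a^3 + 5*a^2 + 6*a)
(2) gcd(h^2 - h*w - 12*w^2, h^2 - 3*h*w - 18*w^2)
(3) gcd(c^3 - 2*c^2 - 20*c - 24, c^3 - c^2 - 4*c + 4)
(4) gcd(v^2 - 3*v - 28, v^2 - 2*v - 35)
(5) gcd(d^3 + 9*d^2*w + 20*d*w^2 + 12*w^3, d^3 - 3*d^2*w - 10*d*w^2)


(1) = gcd((a - 6)*(a + 2)*(a + 6), a*(a + 2)*(a + 3)) = a + 2
(2) = gcd((h - 4*w)*(h + 3*w), (h - 6*w)*(h + 3*w)) = h + 3*w
(3) = gcd((c - 6)*(c + 2)^2, (c - 2)*(c - 1)*(c + 2)) = c + 2
(4) = v - 7
(5) = d + 2*w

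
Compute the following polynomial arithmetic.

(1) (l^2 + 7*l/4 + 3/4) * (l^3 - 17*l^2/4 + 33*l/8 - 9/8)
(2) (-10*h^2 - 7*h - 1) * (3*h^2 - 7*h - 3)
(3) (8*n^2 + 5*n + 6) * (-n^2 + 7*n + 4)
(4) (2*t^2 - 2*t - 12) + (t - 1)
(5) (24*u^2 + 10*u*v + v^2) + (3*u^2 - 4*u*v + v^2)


(1) = l^5 - 5*l^4/2 - 41*l^3/16 + 93*l^2/32 + 9*l/8 - 27/32
(2) = -30*h^4 + 49*h^3 + 76*h^2 + 28*h + 3
(3) = -8*n^4 + 51*n^3 + 61*n^2 + 62*n + 24
(4) = 2*t^2 - t - 13
(5) = 27*u^2 + 6*u*v + 2*v^2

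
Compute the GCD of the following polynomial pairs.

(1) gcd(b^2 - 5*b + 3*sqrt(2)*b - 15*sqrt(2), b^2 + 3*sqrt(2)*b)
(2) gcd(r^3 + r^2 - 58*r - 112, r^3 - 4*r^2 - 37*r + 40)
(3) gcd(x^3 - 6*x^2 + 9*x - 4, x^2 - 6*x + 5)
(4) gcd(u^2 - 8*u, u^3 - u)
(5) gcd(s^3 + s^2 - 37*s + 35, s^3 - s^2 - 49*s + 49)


(1) = b + 3*sqrt(2)
(2) = gcd((r - 8)*(r + 2)*(r + 7), (r - 8)*(r - 1)*(r + 5)) = r - 8
(3) = gcd((x - 4)*(x - 1)^2, (x - 5)*(x - 1)) = x - 1
(4) = gcd(u*(u - 8), u*(u - 1)*(u + 1)) = u
(5) = s^2 + 6*s - 7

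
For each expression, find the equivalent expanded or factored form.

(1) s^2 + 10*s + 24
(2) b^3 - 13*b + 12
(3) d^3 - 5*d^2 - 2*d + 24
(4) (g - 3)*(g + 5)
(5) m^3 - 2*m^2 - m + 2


(1) = (s + 4)*(s + 6)
(2) = (b - 3)*(b - 1)*(b + 4)
(3) = (d - 4)*(d - 3)*(d + 2)
(4) = g^2 + 2*g - 15
(5) = (m - 2)*(m - 1)*(m + 1)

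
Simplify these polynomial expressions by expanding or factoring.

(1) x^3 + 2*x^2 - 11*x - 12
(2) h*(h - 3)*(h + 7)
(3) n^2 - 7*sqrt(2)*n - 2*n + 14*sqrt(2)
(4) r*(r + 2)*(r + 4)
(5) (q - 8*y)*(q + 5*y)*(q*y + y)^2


(1) = (x - 3)*(x + 1)*(x + 4)
(2) = h^3 + 4*h^2 - 21*h
(3) = (n - 2)*(n - 7*sqrt(2))
(4) = r^3 + 6*r^2 + 8*r
(5) = q^4*y^2 - 3*q^3*y^3 + 2*q^3*y^2 - 40*q^2*y^4 - 6*q^2*y^3 + q^2*y^2 - 80*q*y^4 - 3*q*y^3 - 40*y^4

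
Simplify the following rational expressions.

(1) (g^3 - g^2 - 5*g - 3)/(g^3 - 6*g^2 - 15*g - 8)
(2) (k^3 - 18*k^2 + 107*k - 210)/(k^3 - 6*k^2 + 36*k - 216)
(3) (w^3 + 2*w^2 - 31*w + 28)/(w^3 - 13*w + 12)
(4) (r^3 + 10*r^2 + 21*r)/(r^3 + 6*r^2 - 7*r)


(1) = (g - 3)/(g - 8)
(2) = (k^2 - 12*k + 35)/(k^2 + 36)
(3) = (w^2 + 3*w - 28)/(w^2 + w - 12)
(4) = (r + 3)/(r - 1)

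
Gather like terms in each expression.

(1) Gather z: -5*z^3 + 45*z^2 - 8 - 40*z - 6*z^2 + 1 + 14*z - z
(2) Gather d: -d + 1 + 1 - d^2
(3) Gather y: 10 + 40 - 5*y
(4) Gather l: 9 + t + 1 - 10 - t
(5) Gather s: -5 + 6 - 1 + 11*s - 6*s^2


(1) = -5*z^3 + 39*z^2 - 27*z - 7
(2) = -d^2 - d + 2
(3) = 50 - 5*y
(4) = 0
(5) = -6*s^2 + 11*s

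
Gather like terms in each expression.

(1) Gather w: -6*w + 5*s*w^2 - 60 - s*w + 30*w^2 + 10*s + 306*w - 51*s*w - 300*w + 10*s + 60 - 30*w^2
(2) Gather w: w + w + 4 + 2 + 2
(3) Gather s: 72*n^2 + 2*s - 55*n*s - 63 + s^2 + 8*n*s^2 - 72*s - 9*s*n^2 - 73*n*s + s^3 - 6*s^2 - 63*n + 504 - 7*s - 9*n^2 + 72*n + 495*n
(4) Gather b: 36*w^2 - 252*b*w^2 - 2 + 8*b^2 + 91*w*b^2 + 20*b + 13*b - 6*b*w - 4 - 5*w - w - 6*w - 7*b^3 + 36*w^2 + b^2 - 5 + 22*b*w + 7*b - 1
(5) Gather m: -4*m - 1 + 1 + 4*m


(1) = 5*s*w^2 - 52*s*w + 20*s
(2) = 2*w + 8
(3) = 63*n^2 + 504*n + s^3 + s^2*(8*n - 5) + s*(-9*n^2 - 128*n - 77) + 441
(4) = -7*b^3 + b^2*(91*w + 9) + b*(-252*w^2 + 16*w + 40) + 72*w^2 - 12*w - 12
(5) = 0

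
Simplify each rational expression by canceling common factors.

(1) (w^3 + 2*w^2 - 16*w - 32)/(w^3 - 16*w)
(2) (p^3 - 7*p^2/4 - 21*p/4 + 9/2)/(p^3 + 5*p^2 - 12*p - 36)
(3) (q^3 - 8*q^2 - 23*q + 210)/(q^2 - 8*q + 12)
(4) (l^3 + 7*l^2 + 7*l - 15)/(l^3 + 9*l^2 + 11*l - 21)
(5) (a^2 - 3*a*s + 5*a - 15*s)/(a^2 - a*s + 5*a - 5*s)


(1) = (w + 2)/w
(2) = (4*p - 3)/(4*p + 24)
(3) = (q^2 - 2*q - 35)/(q - 2)
(4) = (l + 5)/(l + 7)
(5) = (-a + 3*s)/(-a + s)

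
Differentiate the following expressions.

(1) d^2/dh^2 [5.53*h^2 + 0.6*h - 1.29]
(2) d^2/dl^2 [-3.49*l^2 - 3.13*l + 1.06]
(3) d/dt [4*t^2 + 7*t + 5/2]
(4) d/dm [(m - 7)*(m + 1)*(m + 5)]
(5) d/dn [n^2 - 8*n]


(1) = 11.0600000000000
(2) = -6.98000000000000
(3) = 8*t + 7
(4) = 3*m^2 - 2*m - 37
(5) = 2*n - 8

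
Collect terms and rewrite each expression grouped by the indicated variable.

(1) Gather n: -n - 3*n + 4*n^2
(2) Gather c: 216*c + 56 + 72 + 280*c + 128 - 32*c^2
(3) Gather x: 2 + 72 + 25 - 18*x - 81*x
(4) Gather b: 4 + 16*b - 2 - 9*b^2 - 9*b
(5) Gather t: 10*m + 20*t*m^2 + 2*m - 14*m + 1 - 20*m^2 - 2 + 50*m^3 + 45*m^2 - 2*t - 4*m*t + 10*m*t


(1) = 4*n^2 - 4*n
(2) = -32*c^2 + 496*c + 256
(3) = 99 - 99*x
(4) = -9*b^2 + 7*b + 2
(5) = 50*m^3 + 25*m^2 - 2*m + t*(20*m^2 + 6*m - 2) - 1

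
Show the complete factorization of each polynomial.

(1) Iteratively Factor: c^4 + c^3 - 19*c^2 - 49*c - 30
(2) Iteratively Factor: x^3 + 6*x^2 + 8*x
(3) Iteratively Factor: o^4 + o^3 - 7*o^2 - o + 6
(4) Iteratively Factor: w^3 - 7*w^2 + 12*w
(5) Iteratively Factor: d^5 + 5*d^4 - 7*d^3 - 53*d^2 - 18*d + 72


(1) = (c + 1)*(c^3 - 19*c - 30) = (c + 1)*(c + 3)*(c^2 - 3*c - 10) = (c + 1)*(c + 2)*(c + 3)*(c - 5)
(2) = (x + 4)*(x^2 + 2*x) = x*(x + 4)*(x + 2)
(3) = (o - 1)*(o^3 + 2*o^2 - 5*o - 6) = (o - 2)*(o - 1)*(o^2 + 4*o + 3) = (o - 2)*(o - 1)*(o + 3)*(o + 1)
(4) = (w - 4)*(w^2 - 3*w) = w*(w - 4)*(w - 3)
(5) = (d + 2)*(d^4 + 3*d^3 - 13*d^2 - 27*d + 36) = (d - 1)*(d + 2)*(d^3 + 4*d^2 - 9*d - 36) = (d - 1)*(d + 2)*(d + 3)*(d^2 + d - 12) = (d - 1)*(d + 2)*(d + 3)*(d + 4)*(d - 3)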